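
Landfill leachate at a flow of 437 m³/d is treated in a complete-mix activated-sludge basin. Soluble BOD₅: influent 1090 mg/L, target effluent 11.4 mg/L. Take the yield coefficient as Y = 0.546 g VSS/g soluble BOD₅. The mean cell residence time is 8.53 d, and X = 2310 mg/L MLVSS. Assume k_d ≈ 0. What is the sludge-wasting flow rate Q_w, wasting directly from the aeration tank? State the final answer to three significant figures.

V·X = Y·Q·ΔS·θ_c gives V = 0.546 × 437 × (1090 − 11.4) × 8.53 / 2310 = 950.3 m³.
For wasting at MLVSS concentration, Q_w = V/θ_c = 950.3/8.53 = 111.4 m³/d.

Q_w ≈ 111 m³/d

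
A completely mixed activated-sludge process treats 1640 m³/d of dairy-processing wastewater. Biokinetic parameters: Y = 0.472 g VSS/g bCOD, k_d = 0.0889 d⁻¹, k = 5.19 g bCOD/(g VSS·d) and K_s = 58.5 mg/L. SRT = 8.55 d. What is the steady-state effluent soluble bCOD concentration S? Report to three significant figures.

From the Monod/SRT balance for a CMAS, S = K_s·(1+k_d θ_c)/[θ_c·(Y k − k_d) − 1] = 58.5 × (1 + 0.0889 × 8.55) / [8.55 × (0.472 × 5.19 − 0.0889) − 1] = 103.0 / 19.18 = 5.367 mg/L.

S ≈ 5.37 mg/L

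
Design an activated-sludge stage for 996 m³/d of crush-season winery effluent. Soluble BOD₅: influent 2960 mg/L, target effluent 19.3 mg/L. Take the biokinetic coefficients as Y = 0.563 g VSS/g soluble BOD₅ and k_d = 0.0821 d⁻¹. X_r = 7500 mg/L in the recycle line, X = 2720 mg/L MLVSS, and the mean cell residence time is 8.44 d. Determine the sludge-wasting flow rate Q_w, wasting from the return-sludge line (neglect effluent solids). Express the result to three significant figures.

Steady-state biomass mass balance: V·X·(1 + k_d·θ_c) = Y·Q·(S₀ − S)·θ_c, so V = 0.563 × 996 × (2960 − 19.3) × 8.44 / [2720 × (1 + 0.0821 × 8.44)] = 1.39×10^7 / 4605 = 3022 m³.
Q_w = (V·X)/(θ_c X_r) = 3022 × 2720 / (8.44 × 7500) = 129.9 m³/d.

Q_w ≈ 130 m³/d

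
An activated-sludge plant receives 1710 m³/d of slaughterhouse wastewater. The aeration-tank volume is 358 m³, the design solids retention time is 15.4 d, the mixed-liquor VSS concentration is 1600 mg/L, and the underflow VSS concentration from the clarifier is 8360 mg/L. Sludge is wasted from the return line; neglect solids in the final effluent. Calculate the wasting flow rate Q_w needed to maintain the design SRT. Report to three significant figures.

Q_w ≈ 4.45 m³/d

Q_w = (V·X)/(θ_c X_r) = 358.0 × 1600 / (15.4 × 8360) = 4.449 m³/d.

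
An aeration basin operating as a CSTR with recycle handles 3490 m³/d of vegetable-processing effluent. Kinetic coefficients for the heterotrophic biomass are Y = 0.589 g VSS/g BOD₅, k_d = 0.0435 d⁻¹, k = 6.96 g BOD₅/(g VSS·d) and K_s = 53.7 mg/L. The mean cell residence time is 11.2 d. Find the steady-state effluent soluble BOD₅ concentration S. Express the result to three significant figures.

Effluent substrate depends only on kinetics and SRT: S = K_s(1 + k_d θ_c) / [θ_c(Yk − k_d) − 1] = 53.7 × (1 + 0.0435 × 11.2) / [11.2 × (0.589 × 6.96 − 0.0435) − 1] = 79.86 / 44.43 = 1.798 mg/L.

S ≈ 1.80 mg/L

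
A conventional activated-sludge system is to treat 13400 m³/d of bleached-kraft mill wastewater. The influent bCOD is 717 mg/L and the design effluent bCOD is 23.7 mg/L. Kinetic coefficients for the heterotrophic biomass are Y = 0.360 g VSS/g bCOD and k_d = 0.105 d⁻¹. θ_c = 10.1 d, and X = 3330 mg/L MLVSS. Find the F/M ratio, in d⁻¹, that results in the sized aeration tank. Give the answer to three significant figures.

Steady-state biomass mass balance: V·X·(1 + k_d·θ_c) = Y·Q·(S₀ − S)·θ_c, so V = 0.360 × 13400 × (717 − 23.7) × 10.1 / [3330 × (1 + 0.105 × 10.1)] = 3.38×10^7 / 6861 = 4923 m³.
F/M = applied load / biomass = Q·S₀/(V·X) = 13400 × 717 / (4923 × 3330) = 0.5861 d⁻¹.

F/M ≈ 0.586 d⁻¹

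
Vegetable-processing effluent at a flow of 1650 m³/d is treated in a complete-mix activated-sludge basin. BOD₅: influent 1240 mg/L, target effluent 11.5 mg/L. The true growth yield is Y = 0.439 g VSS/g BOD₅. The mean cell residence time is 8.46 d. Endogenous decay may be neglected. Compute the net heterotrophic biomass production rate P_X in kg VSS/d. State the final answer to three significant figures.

P_X ≈ 890 kg VSS/d

Since k_d ≈ 0, Y_obs = Y = 0.439 g VSS/g BOD₅.
Mass of BOD₅ removed per day: Q(S₀ − S) = 1650 × 1228 g/m³ = 2027 kg/d.
P_X = Y_obs · Q(S₀ − S) = 0.4390 × 2027 = 889.9 kg VSS/d.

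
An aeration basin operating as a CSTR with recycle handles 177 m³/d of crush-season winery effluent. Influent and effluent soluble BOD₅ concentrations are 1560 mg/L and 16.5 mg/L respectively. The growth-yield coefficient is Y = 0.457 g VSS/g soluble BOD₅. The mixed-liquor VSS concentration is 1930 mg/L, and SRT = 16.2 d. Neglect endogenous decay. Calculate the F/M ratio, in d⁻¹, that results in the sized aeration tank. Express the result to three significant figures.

V·X = Y·Q·ΔS·θ_c gives V = 0.457 × 177 × (1560 − 16.5) × 16.2 / 1930 = 1048 m³.
Food-to-microorganism ratio F/M = Q S₀ / (V X) = 177 × 1560 / (1048 × 1930) = 0.1365 d⁻¹.

F/M ≈ 0.137 d⁻¹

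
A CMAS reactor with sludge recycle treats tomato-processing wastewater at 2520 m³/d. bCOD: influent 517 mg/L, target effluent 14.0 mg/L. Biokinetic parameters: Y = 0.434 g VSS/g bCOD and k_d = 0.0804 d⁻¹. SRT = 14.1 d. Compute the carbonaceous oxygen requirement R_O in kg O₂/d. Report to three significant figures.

The observed yield is Y_obs = Y/(1 + k_d·θ_c) = 0.434 / (1 + 0.0804 × 14.1) = 0.434 / 2.134 = 0.2034 g VSS per g bCOD removed.
Mass of bCOD removed per day: Q(S₀ − S) = 2520 × 503.0 g/m³ = 1268 kg/d.
Biomass synthesised: P_X = Y_obs × 1268 = 257.8 kg VSS/d.
R_O = Q·(S₀ − S) − 1.42·P_X = 1268 − 1.42 × 257.8 = 901.4 kg O₂/d.

R_O ≈ 901 kg O₂/d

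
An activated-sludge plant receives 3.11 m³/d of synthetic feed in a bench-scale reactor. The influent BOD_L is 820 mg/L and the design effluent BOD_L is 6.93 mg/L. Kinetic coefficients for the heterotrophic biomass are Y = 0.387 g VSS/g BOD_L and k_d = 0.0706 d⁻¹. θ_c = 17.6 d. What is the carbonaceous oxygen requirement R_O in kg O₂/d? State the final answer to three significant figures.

R_O ≈ 1.91 kg O₂/d

The observed yield is Y_obs = Y/(1 + k_d·θ_c) = 0.387 / (1 + 0.0706 × 17.6) = 0.387 / 2.243 = 0.1726 g VSS per g BOD_L removed.
ΔS = 820 − 6.93 = 813.1 mg/L, so the substrate removal rate is 3.11 × 813.1/1000 = 2.529 kg BOD_L/d.
P_X = Y_obs·Q·(S₀ − S) = 0.1726 × 2.529 = 0.4364 kg VSS/d.
Carbonaceous O₂ demand = substrate oxidised − cell-mass equivalent = 2.529 − 1.42 × 0.4364 = 1.909 kg O₂/d.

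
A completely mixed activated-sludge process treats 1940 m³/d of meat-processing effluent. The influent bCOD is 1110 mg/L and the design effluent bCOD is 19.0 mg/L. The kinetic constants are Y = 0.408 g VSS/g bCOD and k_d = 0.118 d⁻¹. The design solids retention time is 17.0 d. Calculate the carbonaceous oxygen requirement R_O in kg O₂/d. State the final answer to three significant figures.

R_O ≈ 1710 kg O₂/d

The observed yield is Y_obs = Y/(1 + k_d·θ_c) = 0.408 / (1 + 0.118 × 17.0) = 0.408 / 3.006 = 0.1357 g VSS per g bCOD removed.
ΔS = 1110 − 19.0 = 1091 mg/L, so the substrate removal rate is 1940 × 1091/1000 = 2117 kg bCOD/d.
Net sludge production P_X = 0.1357 × 2117 = 287.3 kg VSS/d.
R_O = Q·ΔS − 1.42 P_X = 2117 − 407.9 = 1709 kg O₂/d.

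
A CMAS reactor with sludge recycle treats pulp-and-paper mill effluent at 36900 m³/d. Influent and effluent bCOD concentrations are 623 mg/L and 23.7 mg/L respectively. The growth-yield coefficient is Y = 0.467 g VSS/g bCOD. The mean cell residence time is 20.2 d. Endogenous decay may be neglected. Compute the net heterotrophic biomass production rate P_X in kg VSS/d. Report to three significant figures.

P_X ≈ 10300 kg VSS/d

With endogenous decay neglected, the observed yield equals the true yield: Y_obs = Y = 0.467 g VSS/g bCOD.
Q·(S₀ − S) = 36900 × (623 − 23.7) × 10⁻³ = 22114 kg/d removed.
Biomass produced: P_X = Y_obs·Q·ΔS = 0.4670 × 22114 ≈ 10327 kg VSS/d.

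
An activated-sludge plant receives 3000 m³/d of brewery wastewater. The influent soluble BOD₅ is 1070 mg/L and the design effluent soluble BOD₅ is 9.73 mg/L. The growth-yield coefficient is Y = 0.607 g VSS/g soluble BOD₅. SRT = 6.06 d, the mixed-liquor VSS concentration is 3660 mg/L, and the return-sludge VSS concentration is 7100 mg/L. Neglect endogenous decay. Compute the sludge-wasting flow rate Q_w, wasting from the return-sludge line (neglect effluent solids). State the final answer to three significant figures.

With k_d = 0 the design equation reduces to V = Y Q (S₀−S) θ_c / X = 0.607 × 3000 × (1070 − 9.73) × 6.06 / 3660 = 3197 m³.
Q_w = (V·X)/(θ_c X_r) = 3197 × 3660 / (6.06 × 7100) = 271.9 m³/d.

Q_w ≈ 272 m³/d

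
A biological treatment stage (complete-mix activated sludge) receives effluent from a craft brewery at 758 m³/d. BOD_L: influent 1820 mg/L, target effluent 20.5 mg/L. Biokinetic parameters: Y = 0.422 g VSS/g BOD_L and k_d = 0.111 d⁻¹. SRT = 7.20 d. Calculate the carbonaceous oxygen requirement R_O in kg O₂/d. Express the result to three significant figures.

Y_obs = Y / (1 + k_d θ_c) = 0.422 / (1 + 0.111 × 7.20) = 0.422 / 1.799 = 0.2345.
ΔS = 1820 − 20.5 = 1800 mg/L, so the substrate removal rate is 758 × 1800/1000 = 1364 kg BOD_L/d.
P_X = Y_obs·Q·(S₀ − S) = 0.2345 × 1364 = 319.9 kg VSS/d.
Carbonaceous O₂ demand = substrate oxidised − cell-mass equivalent = 1364 − 1.42 × 319.9 = 909.7 kg O₂/d.

R_O ≈ 910 kg O₂/d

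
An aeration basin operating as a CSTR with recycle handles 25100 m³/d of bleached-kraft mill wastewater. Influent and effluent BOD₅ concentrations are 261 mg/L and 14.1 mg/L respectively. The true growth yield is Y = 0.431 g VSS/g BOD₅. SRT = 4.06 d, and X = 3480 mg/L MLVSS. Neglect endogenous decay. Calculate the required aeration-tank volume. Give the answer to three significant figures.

V·X = Y·Q·ΔS·θ_c gives V = 0.431 × 25100 × (261 − 14.1) × 4.06 / 3480 = 3116 m³.

V ≈ 3120 m³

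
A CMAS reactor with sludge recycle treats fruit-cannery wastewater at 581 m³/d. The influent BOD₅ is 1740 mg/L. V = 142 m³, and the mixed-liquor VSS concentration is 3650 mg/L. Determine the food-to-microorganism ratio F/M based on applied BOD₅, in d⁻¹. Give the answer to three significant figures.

F/M ≈ 1.95 d⁻¹

Food-to-microorganism ratio F/M = Q S₀ / (V X) = 581 × 1740 / (142.0 × 3650) = 1.950 d⁻¹.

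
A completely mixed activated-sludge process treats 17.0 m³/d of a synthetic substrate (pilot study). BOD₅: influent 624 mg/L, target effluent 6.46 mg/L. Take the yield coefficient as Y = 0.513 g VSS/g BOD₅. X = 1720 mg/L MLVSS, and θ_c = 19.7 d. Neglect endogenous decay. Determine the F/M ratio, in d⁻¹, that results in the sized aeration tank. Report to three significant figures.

F/M ≈ 0.1000 d⁻¹

V·X = Y·Q·ΔS·θ_c gives V = 0.513 × 17.0 × (624 − 6.46) × 19.7 / 1720 = 61.68 m³.
F/M = applied load / biomass = Q·S₀/(V·X) = 17.0 × 624 / (61.68 × 1720) = 0.09999 d⁻¹.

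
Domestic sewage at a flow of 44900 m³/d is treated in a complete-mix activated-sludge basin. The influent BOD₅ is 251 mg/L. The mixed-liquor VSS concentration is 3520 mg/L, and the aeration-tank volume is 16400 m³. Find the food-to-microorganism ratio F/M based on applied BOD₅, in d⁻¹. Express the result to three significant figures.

F/M ≈ 0.195 d⁻¹

Food-to-microorganism ratio F/M = Q S₀ / (V X) = 44900 × 251 / (16400 × 3520) = 0.1952 d⁻¹.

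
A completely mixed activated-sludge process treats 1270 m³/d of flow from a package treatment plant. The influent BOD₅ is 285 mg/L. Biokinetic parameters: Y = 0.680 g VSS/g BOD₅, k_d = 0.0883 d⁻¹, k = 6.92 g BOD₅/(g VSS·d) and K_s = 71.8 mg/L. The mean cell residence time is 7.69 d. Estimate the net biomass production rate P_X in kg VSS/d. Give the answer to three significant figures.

P_X ≈ 145 kg VSS/d

Effluent substrate depends only on kinetics and SRT: S = K_s(1 + k_d θ_c) / [θ_c(Yk − k_d) − 1] = 71.8 × (1 + 0.0883 × 7.69) / [7.69 × (0.680 × 6.92 − 0.0883) − 1] = 120.6 / 34.51 = 3.494 mg/L.
Observed yield with endogenous decay: Y_obs = Y / (1 + k_d·θ_c) = 0.680 / (1 + 0.0883 × 7.69) = 0.680 / 1.679 = 0.4050 g VSS/g BOD₅.
Q·(S₀ − S) = 1270 × (285 − 3.49) × 10⁻³ = 357.5 kg/d removed.
Net biomass production P_X = Y_obs × Q·(S₀ − S) = 0.4050 × 357.5 = 144.8 kg VSS/d.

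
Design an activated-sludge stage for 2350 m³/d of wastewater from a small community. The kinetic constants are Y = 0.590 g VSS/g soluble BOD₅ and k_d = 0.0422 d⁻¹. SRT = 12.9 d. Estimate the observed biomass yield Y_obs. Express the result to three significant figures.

Y_obs ≈ 0.382 g VSS/g soluble BOD₅

Y_obs = Y / (1 + k_d θ_c) = 0.590 / (1 + 0.0422 × 12.9) = 0.590 / 1.544 = 0.3820.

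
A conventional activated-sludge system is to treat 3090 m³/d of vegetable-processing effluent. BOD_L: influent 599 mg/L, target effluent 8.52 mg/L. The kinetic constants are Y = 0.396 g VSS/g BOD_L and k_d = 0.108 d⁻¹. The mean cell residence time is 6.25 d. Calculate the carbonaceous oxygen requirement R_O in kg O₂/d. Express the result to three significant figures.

The observed yield is Y_obs = Y/(1 + k_d·θ_c) = 0.396 / (1 + 0.108 × 6.25) = 0.396 / 1.675 = 0.2364 g VSS per g BOD_L removed.
Mass of BOD_L removed per day: Q(S₀ − S) = 3090 × 590.5 g/m³ = 1825 kg/d.
Biomass synthesised: P_X = Y_obs × 1825 = 431.4 kg VSS/d.
R_O = Q·ΔS − 1.42 P_X = 1825 − 612.5 = 1212 kg O₂/d.

R_O ≈ 1210 kg O₂/d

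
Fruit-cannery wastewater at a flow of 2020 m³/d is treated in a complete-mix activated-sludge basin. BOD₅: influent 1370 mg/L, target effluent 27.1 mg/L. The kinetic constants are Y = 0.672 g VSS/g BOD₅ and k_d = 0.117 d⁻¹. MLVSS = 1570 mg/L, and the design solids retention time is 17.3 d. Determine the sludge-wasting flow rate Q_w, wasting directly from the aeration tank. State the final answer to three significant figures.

Q_w ≈ 384 m³/d

Rearranging the biomass balance for a CMAS with decay, V = Y·Q·ΔS·θ_c / [X·(1+k_d θ_c)] = 0.672 × 2020 × (1370 − 27.1) × 17.3 / [1570 × (1 + 0.117 × 17.3)] = 3.15×10^7 / 4748 = 6642 m³.
With mixed-liquor wasting, θ_c = V/Q_w, so Q_w = V/θ_c = 6642/17.3 = 383.9 m³/d.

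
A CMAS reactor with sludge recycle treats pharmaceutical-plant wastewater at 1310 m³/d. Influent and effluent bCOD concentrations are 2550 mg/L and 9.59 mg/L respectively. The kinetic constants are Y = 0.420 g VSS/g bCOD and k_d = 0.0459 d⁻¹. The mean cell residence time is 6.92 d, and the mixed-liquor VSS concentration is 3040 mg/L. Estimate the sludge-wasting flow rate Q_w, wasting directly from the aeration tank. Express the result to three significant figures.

Q_w ≈ 349 m³/d

From the SRT design equation V = Y Q (S₀−S) θ_c / [X (1 + k_d θ_c)] = 0.420 × 1310 × (2550 − 9.59) × 6.92 / [3040 × (1 + 0.0459 × 6.92)] = 9.67×10^6 / 4006 = 2415 m³.
With mixed-liquor wasting, θ_c = V/Q_w, so Q_w = V/θ_c = 2415/6.92 = 348.9 m³/d.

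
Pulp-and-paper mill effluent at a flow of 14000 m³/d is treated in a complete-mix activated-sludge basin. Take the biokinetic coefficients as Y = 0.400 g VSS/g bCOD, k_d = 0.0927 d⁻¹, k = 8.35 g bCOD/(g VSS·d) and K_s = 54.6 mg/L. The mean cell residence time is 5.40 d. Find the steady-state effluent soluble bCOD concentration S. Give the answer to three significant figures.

From the Monod/SRT balance for a CMAS, S = K_s·(1+k_d θ_c)/[θ_c·(Y k − k_d) − 1] = 54.6 × (1 + 0.0927 × 5.40) / [5.40 × (0.400 × 8.35 − 0.0927) − 1] = 81.93 / 16.54 = 4.955 mg/L.

S ≈ 4.95 mg/L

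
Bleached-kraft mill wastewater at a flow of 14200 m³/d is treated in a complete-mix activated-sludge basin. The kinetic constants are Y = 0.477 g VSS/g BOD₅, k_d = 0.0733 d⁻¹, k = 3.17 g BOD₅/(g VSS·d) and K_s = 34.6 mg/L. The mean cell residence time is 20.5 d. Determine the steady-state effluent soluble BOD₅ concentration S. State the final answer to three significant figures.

From the Monod/SRT balance for a CMAS, S = K_s·(1+k_d θ_c)/[θ_c·(Y k − k_d) − 1] = 34.6 × (1 + 0.0733 × 20.5) / [20.5 × (0.477 × 3.17 − 0.0733) − 1] = 86.59 / 28.50 = 3.039 mg/L.

S ≈ 3.04 mg/L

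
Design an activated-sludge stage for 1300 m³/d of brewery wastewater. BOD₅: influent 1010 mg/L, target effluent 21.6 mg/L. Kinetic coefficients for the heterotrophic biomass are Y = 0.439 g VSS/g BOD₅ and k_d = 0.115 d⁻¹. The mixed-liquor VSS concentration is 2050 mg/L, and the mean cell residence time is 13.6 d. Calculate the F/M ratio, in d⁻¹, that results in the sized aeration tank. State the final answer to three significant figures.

F/M ≈ 0.439 d⁻¹

From the SRT design equation V = Y Q (S₀−S) θ_c / [X (1 + k_d θ_c)] = 0.439 × 1300 × (1010 − 21.6) × 13.6 / [2050 × (1 + 0.115 × 13.6)] = 7.67×10^6 / 5256 = 1460 m³.
F/M = Q·S₀ / (V·X) = 1300 × 1010 / (1460 × 2050) = 0.4388 g BOD₅·(g VSS·d)⁻¹.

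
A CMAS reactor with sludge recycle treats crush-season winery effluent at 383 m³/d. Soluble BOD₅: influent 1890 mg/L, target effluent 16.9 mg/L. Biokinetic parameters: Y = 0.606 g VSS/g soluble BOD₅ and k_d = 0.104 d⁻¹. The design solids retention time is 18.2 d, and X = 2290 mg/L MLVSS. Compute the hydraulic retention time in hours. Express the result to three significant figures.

τ ≈ 74.8 h

Steady-state biomass mass balance: V·X·(1 + k_d·θ_c) = Y·Q·(S₀ − S)·θ_c, so V = 0.606 × 383 × (1890 − 16.9) × 18.2 / [2290 × (1 + 0.104 × 18.2)] = 7.91×10^6 / 6625 = 1194 m³.
HRT = V/Q = 1194 m³ / 383 m³·d⁻¹ = 3.119 d × 24 = 74.84 h.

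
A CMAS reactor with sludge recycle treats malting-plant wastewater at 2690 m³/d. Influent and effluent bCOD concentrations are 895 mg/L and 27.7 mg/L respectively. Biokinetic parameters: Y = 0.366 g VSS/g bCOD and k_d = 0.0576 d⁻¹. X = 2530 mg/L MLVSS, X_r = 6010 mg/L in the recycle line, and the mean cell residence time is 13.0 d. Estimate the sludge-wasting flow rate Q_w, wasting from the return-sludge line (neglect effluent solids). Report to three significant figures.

From the SRT design equation V = Y Q (S₀−S) θ_c / [X (1 + k_d θ_c)] = 0.366 × 2690 × (895 − 27.7) × 13.0 / [2530 × (1 + 0.0576 × 13.0)] = 1.11×10^7 / 4424 = 2509 m³.
θ_c = V·X/(Q_w·X_r) when wasting from the recycle, so Q_w = V·X/(θ_c·X_r) = 2509 × 2530 / (13.0 × 6010) = 81.24 m³/d.

Q_w ≈ 81.2 m³/d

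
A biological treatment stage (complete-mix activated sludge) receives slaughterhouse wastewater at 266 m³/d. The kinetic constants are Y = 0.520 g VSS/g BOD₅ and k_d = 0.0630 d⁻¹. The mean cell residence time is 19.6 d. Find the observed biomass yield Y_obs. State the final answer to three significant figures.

Correct the yield for decay: Y_obs = Y/(1 + k_d θ_c) = 0.520 / (1 + 0.0630 × 19.6) = 0.520 / 2.235 = 0.2327.

Y_obs ≈ 0.233 g VSS/g BOD₅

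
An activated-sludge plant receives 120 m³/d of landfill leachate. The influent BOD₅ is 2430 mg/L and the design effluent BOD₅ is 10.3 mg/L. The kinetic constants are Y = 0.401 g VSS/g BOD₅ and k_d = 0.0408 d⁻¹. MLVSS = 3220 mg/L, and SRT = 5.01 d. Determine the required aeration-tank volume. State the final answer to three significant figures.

V ≈ 150 m³

Rearranging the biomass balance for a CMAS with decay, V = Y·Q·ΔS·θ_c / [X·(1+k_d θ_c)] = 0.401 × 120 × (2430 − 10.3) × 5.01 / [3220 × (1 + 0.0408 × 5.01)] = 5.83×10^5 / 3878 = 150.4 m³.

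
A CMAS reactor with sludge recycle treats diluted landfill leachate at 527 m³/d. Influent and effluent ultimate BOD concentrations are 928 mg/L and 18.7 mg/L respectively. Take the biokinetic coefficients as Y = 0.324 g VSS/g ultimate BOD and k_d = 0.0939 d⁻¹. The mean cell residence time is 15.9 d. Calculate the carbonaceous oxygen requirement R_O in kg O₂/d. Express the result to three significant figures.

R_O ≈ 391 kg O₂/d

Y_obs = Y / (1 + k_d θ_c) = 0.324 / (1 + 0.0939 × 15.9) = 0.324 / 2.493 = 0.1300.
Mass of ultimate BOD removed per day: Q(S₀ − S) = 527 × 909.3 g/m³ = 479.2 kg/d.
P_X = Y_obs·Q·(S₀ − S) = 0.1300 × 479.2 = 62.28 kg VSS/d.
Carbonaceous O₂ demand = substrate oxidised − cell-mass equivalent = 479.2 − 1.42 × 62.28 = 390.8 kg O₂/d.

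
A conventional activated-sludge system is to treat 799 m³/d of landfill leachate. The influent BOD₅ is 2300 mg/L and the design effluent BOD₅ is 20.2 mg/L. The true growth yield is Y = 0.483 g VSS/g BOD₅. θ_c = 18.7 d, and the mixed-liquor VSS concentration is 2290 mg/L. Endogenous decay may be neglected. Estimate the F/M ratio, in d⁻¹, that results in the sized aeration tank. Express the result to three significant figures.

With k_d = 0 the design equation reduces to V = Y Q (S₀−S) θ_c / X = 0.483 × 799 × (2300 − 20.2) × 18.7 / 2290 = 7185 m³.
F/M = applied load / biomass = Q·S₀/(V·X) = 799 × 2300 / (7185 × 2290) = 0.1117 d⁻¹.

F/M ≈ 0.112 d⁻¹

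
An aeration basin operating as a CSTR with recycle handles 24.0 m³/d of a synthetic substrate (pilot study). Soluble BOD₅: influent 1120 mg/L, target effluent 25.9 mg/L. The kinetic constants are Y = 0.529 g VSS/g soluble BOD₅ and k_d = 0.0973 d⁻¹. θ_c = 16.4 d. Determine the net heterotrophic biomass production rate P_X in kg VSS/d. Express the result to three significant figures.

P_X ≈ 5.35 kg VSS/d

The observed yield is Y_obs = Y/(1 + k_d·θ_c) = 0.529 / (1 + 0.0973 × 16.4) = 0.529 / 2.596 = 0.2038 g VSS per g soluble BOD₅ removed.
Mass of soluble BOD₅ removed per day: Q(S₀ − S) = 24.0 × 1094 g/m³ = 26.26 kg/d.
Biomass produced: P_X = Y_obs·Q·ΔS = 0.2038 × 26.26 ≈ 5.351 kg VSS/d.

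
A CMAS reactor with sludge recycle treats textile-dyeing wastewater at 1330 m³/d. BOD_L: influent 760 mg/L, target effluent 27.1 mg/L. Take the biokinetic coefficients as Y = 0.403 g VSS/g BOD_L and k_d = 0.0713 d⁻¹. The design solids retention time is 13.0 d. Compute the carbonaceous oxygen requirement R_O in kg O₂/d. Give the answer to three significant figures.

Y_obs = Y / (1 + k_d θ_c) = 0.403 / (1 + 0.0713 × 13.0) = 0.403 / 1.927 = 0.2091.
Mass of BOD_L removed per day: Q(S₀ − S) = 1330 × 732.9 g/m³ = 974.8 kg/d.
Net sludge production P_X = 0.2091 × 974.8 = 203.9 kg VSS/d.
R_O = Q·(S₀ − S) − 1.42·P_X = 974.8 − 1.42 × 203.9 = 685.3 kg O₂/d.

R_O ≈ 685 kg O₂/d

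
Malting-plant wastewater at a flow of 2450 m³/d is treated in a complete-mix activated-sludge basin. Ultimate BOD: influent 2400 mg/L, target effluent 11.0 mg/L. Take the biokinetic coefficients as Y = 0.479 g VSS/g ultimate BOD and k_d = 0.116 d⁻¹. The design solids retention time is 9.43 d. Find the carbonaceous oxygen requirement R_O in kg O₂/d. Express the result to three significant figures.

R_O ≈ 3950 kg O₂/d

The observed yield is Y_obs = Y/(1 + k_d·θ_c) = 0.479 / (1 + 0.116 × 9.43) = 0.479 / 2.094 = 0.2288 g VSS per g ultimate BOD removed.
Substrate removed = Q·(S₀ − S) = 2450 m³/d × (2400 − 11.0) g/m³ = 5.85×10^6 g/d = 5853 kg/d.
Biomass synthesised: P_X = Y_obs × 5853 = 1339 kg VSS/d.
R_O = Q·(S₀ − S) − 1.42·P_X = 5853 − 1.42 × 1339 = 3952 kg O₂/d.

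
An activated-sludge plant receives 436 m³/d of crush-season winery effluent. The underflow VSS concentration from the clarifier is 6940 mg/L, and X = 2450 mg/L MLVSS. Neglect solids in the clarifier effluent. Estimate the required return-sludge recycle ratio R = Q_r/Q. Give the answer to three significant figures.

Solids balance on the clarifier gives (1+R)X = R·X_r, so R = X/(X_r − X) = 2450 / (6940 − 2450) = 0.5457.

R ≈ 0.546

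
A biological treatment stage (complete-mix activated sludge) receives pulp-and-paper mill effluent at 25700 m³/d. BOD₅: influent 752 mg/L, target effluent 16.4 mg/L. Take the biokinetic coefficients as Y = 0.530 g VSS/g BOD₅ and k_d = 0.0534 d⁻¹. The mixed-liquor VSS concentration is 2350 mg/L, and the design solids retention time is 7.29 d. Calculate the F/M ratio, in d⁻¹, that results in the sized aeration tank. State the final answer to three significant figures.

F/M ≈ 0.368 d⁻¹

Rearranging the biomass balance for a CMAS with decay, V = Y·Q·ΔS·θ_c / [X·(1+k_d θ_c)] = 0.530 × 25700 × (752 − 16.4) × 7.29 / [2350 × (1 + 0.0534 × 7.29)] = 7.3×10^7 / 3265 = 22373 m³.
F/M = Q·S₀ / (V·X) = 25700 × 752 / (22373 × 2350) = 0.3676 g BOD₅·(g VSS·d)⁻¹.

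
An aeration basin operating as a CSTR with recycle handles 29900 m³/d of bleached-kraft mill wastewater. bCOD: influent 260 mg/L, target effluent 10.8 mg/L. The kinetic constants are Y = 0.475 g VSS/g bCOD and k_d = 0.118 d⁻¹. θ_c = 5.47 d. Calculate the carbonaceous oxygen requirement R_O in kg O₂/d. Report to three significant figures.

Correct the yield for decay: Y_obs = Y/(1 + k_d θ_c) = 0.475 / (1 + 0.118 × 5.47) = 0.475 / 1.645 = 0.2887.
Substrate removed = Q·(S₀ − S) = 29900 m³/d × (260 − 10.8) g/m³ = 7.45×10^6 g/d = 7451 kg/d.
Net sludge production P_X = 0.2887 × 7451 = 2151 kg VSS/d.
R_O = Q·(S₀ − S) − 1.42·P_X = 7451 − 1.42 × 2151 = 4397 kg O₂/d.

R_O ≈ 4400 kg O₂/d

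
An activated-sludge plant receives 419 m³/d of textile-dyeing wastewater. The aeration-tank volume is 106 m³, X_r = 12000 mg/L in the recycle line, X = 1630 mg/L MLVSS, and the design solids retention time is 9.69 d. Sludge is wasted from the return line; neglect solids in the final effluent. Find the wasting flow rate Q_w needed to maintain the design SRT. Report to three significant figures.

Q_w = (V·X)/(θ_c X_r) = 106.0 × 1630 / (9.69 × 12000) = 1.486 m³/d.

Q_w ≈ 1.49 m³/d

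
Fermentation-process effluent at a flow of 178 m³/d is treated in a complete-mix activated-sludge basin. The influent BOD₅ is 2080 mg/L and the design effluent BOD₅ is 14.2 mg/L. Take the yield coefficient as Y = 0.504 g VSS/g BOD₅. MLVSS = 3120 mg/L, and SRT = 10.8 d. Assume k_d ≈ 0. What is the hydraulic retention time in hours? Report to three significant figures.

τ ≈ 86.5 h

V·X = Y·Q·ΔS·θ_c gives V = 0.504 × 178 × (2080 − 14.2) × 10.8 / 3120 = 641.5 m³.
τ = V/Q = 641.5/178 = 3.604 d, or 86.50 h.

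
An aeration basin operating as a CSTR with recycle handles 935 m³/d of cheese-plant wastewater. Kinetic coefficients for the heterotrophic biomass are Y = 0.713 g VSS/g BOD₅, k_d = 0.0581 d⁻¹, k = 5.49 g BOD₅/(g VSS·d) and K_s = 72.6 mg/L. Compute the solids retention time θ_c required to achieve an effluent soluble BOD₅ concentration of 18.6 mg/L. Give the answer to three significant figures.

From 1/θ_c = Y·k·S/(K_s + S) − k_d: Y·k·S/(K_s+S) = 0.713 × 5.49 × 18.6 / (72.6 + 18.6) = 0.7983 d⁻¹.
θ_c = 1/(μ − k_d) = 1/(0.7983 − 0.0581) = 1/0.7402 = 1.351 d.

θ_c ≈ 1.35 d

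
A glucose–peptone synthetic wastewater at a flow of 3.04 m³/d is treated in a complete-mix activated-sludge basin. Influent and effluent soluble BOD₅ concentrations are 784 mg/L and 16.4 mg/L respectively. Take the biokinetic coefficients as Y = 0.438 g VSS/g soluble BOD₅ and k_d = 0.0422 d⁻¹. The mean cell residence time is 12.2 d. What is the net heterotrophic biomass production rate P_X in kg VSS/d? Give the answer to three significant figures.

Y_obs = Y / (1 + k_d θ_c) = 0.438 / (1 + 0.0422 × 12.2) = 0.438 / 1.515 = 0.2891.
Substrate removed = Q·(S₀ − S) = 3.04 m³/d × (784 − 16.4) g/m³ = 2.33×10^3 g/d = 2.334 kg/d.
Net biomass production P_X = Y_obs × Q·(S₀ − S) = 0.2891 × 2.334 = 0.6747 kg VSS/d.

P_X ≈ 0.675 kg VSS/d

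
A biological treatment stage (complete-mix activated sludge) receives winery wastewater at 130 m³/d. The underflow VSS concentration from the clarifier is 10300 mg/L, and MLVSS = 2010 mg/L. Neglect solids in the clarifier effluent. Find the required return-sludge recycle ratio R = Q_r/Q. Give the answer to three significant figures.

Solids balance on the clarifier gives (1+R)X = R·X_r, so R = X/(X_r − X) = 2010 / (10300 − 2010) = 0.2425.

R ≈ 0.242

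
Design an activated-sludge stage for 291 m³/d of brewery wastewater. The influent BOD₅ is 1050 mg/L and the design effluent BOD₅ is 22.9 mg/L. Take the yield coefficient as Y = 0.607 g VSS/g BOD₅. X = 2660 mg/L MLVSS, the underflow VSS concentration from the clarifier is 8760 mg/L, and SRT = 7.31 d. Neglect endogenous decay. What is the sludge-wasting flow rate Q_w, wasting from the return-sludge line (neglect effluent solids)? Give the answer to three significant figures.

Q_w ≈ 20.7 m³/d

With k_d = 0 the design equation reduces to V = Y Q (S₀−S) θ_c / X = 0.607 × 291 × (1050 − 22.9) × 7.31 / 2660 = 498.6 m³.
Q_w = (V·X)/(θ_c X_r) = 498.6 × 2660 / (7.31 × 8760) = 20.71 m³/d.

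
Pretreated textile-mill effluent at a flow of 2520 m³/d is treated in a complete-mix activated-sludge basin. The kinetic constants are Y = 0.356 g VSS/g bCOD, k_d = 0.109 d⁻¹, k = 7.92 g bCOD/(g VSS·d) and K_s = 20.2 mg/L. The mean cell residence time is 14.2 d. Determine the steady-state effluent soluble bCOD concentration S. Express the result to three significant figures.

S ≈ 1.37 mg/L

Effluent substrate depends only on kinetics and SRT: S = K_s(1 + k_d θ_c) / [θ_c(Yk − k_d) − 1] = 20.2 × (1 + 0.109 × 14.2) / [14.2 × (0.356 × 7.92 − 0.109) − 1] = 51.47 / 37.49 = 1.373 mg/L.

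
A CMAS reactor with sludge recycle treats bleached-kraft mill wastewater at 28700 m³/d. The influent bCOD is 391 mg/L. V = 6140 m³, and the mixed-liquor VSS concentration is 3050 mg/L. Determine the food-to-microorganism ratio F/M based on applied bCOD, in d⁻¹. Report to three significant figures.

F/M = applied load / biomass = Q·S₀/(V·X) = 28700 × 391 / (6140 × 3050) = 0.5992 d⁻¹.

F/M ≈ 0.599 d⁻¹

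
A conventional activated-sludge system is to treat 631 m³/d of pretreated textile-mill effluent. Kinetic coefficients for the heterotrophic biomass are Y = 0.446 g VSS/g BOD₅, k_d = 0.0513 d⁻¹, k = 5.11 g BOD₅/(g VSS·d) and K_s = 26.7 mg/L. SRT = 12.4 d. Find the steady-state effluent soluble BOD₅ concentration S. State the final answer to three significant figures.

S ≈ 1.64 mg/L

For a completely mixed reactor with recycle the Lawrence–McCarty relation gives S = K_s·(1 + k_d·θ_c) / [θ_c·(Y·k − k_d) − 1] = 26.7 × (1 + 0.0513 × 12.4) / [12.4 × (0.446 × 5.11 − 0.0513) − 1] = 43.68 / 26.62 = 1.641 mg/L.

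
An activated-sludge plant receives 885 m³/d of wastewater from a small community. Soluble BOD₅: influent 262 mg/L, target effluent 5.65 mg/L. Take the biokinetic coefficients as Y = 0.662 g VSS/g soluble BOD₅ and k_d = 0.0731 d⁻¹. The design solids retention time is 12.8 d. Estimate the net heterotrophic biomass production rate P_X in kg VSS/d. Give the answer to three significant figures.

Observed yield with endogenous decay: Y_obs = Y / (1 + k_d·θ_c) = 0.662 / (1 + 0.0731 × 12.8) = 0.662 / 1.936 = 0.3420 g VSS/g soluble BOD₅.
Substrate removed = Q·(S₀ − S) = 885 m³/d × (262 − 5.65) g/m³ = 2.27×10^5 g/d = 226.9 kg/d.
Net biomass production P_X = Y_obs × Q·(S₀ − S) = 0.3420 × 226.9 = 77.59 kg VSS/d.

P_X ≈ 77.6 kg VSS/d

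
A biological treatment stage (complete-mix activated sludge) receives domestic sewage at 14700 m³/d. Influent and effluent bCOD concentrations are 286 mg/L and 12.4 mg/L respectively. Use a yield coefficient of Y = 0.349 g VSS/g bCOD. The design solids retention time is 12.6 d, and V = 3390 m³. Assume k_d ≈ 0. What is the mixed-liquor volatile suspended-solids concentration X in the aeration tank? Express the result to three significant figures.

X ≈ 5220 mg/L

Without decay, X = Y Q (S₀−S) θ_c / V = 0.349 × 14700 × (286 − 12.4) × 12.6 / 3390 = 5217 mg/L.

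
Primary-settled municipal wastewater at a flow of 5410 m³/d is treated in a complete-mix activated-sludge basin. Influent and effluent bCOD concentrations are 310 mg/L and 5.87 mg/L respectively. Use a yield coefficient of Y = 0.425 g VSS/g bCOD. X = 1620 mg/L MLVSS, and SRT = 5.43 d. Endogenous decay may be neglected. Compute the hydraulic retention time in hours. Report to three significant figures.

τ ≈ 10.4 h

With k_d = 0 the design equation reduces to V = Y Q (S₀−S) θ_c / X = 0.425 × 5410 × (310 − 5.87) × 5.43 / 1620 = 2344 m³.
Hydraulic retention time τ = V/Q = 2344 / 5410 = 0.4332 d = 10.40 h.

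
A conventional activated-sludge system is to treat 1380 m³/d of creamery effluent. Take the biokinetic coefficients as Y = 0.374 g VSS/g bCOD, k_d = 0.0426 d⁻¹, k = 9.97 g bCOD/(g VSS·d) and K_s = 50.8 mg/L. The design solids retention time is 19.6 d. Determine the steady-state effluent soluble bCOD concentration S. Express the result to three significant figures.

S ≈ 1.31 mg/L

For a completely mixed reactor with recycle the Lawrence–McCarty relation gives S = K_s·(1 + k_d·θ_c) / [θ_c·(Y·k − k_d) − 1] = 50.8 × (1 + 0.0426 × 19.6) / [19.6 × (0.374 × 9.97 − 0.0426) − 1] = 93.22 / 71.25 = 1.308 mg/L.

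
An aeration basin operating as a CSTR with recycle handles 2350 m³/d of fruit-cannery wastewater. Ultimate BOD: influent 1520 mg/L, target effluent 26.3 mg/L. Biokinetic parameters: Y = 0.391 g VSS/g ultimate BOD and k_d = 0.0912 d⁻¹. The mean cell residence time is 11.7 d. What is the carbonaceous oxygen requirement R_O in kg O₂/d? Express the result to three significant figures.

Correct the yield for decay: Y_obs = Y/(1 + k_d θ_c) = 0.391 / (1 + 0.0912 × 11.7) = 0.391 / 2.067 = 0.1892.
ΔS = 1520 − 26.3 = 1494 mg/L, so the substrate removal rate is 2350 × 1494/1000 = 3510 kg ultimate BOD/d.
P_X = Y_obs·Q·(S₀ − S) = 0.1892 × 3510 = 664.0 kg VSS/d.
R_O = Q·(S₀ − S) − 1.42·P_X = 3510 − 1.42 × 664.0 = 2567 kg O₂/d.

R_O ≈ 2570 kg O₂/d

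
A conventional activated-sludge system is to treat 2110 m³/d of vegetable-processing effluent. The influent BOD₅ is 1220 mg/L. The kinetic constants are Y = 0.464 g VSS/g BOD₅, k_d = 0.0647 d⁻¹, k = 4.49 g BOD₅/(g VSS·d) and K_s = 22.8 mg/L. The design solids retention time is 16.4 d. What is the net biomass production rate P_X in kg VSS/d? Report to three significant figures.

Effluent substrate depends only on kinetics and SRT: S = K_s(1 + k_d θ_c) / [θ_c(Yk − k_d) − 1] = 22.8 × (1 + 0.0647 × 16.4) / [16.4 × (0.464 × 4.49 − 0.0647) − 1] = 46.99 / 32.11 = 1.464 mg/L.
Y_obs = Y / (1 + k_d θ_c) = 0.464 / (1 + 0.0647 × 16.4) = 0.464 / 2.061 = 0.2251.
ΔS = 1220 − 1.46 = 1219 mg/L, so the substrate removal rate is 2110 × 1219/1000 = 2571 kg BOD₅/d.
P_X = Y_obs · Q(S₀ − S) = 0.2251 × 2571 = 578.8 kg VSS/d.

P_X ≈ 579 kg VSS/d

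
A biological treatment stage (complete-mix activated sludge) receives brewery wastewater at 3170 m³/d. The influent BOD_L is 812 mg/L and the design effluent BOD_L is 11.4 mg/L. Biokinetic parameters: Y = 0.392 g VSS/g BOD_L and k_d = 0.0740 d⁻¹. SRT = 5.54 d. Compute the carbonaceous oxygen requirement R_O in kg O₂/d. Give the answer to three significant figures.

R_O ≈ 1540 kg O₂/d

Observed yield with endogenous decay: Y_obs = Y / (1 + k_d·θ_c) = 0.392 / (1 + 0.0740 × 5.54) = 0.392 / 1.410 = 0.2780 g VSS/g BOD_L.
ΔS = 812 − 11.4 = 800.6 mg/L, so the substrate removal rate is 3170 × 800.6/1000 = 2538 kg BOD_L/d.
P_X = Y_obs·Q·(S₀ − S) = 0.2780 × 2538 = 705.6 kg VSS/d.
R_O = Q·ΔS − 1.42 P_X = 2538 − 1002 = 1536 kg O₂/d.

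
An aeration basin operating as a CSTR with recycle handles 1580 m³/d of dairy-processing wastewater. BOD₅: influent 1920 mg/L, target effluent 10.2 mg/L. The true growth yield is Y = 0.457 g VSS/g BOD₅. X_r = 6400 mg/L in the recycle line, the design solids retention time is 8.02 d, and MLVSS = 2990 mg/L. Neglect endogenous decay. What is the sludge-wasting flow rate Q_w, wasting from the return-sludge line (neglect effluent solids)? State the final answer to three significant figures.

Biomass mass balance (decay neglected): V·X = Y·Q·(S₀ − S)·θ_c, so V = 0.457 × 1580 × (1920 − 10.2) × 8.02 / 2990 = 3699 m³.
θ_c = V·X/(Q_w·X_r) when wasting from the recycle, so Q_w = V·X/(θ_c·X_r) = 3699 × 2990 / (8.02 × 6400) = 215.5 m³/d.

Q_w ≈ 215 m³/d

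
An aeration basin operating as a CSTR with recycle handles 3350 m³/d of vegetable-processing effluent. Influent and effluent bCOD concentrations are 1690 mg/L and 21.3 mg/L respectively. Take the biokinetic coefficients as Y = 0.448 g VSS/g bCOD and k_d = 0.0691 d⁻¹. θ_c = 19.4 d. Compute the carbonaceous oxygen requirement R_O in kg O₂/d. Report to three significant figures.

R_O ≈ 4070 kg O₂/d

Observed yield with endogenous decay: Y_obs = Y / (1 + k_d·θ_c) = 0.448 / (1 + 0.0691 × 19.4) = 0.448 / 2.341 = 0.1914 g VSS/g bCOD.
ΔS = 1690 − 21.3 = 1669 mg/L, so the substrate removal rate is 3350 × 1669/1000 = 5590 kg bCOD/d.
P_X = Y_obs·Q·(S₀ − S) = 0.1914 × 5590 = 1070 kg VSS/d.
R_O = Q·ΔS − 1.42 P_X = 5590 − 1519 = 4071 kg O₂/d.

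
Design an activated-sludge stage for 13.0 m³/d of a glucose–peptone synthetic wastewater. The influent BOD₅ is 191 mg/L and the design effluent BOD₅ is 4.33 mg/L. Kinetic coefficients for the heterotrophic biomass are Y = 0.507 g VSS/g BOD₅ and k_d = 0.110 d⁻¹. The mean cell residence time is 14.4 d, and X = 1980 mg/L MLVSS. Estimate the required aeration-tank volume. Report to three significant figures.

V ≈ 3.46 m³

From the SRT design equation V = Y Q (S₀−S) θ_c / [X (1 + k_d θ_c)] = 0.507 × 13.0 × (191 − 4.33) × 14.4 / [1980 × (1 + 0.110 × 14.4)] = 1.77×10^4 / 5116 = 3.463 m³.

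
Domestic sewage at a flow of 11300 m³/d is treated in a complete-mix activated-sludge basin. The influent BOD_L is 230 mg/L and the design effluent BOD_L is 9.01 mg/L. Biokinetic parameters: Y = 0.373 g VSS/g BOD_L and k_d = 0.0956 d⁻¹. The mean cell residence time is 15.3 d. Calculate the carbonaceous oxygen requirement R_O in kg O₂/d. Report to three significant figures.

R_O ≈ 1960 kg O₂/d

Observed yield with endogenous decay: Y_obs = Y / (1 + k_d·θ_c) = 0.373 / (1 + 0.0956 × 15.3) = 0.373 / 2.463 = 0.1515 g VSS/g BOD_L.
Q·(S₀ − S) = 11300 × (230 − 9.01) × 10⁻³ = 2497 kg/d removed.
P_X = Y_obs·Q·(S₀ − S) = 0.1515 × 2497 = 378.2 kg VSS/d.
R_O = Q·(S₀ − S) − 1.42·P_X = 2497 − 1.42 × 378.2 = 1960 kg O₂/d.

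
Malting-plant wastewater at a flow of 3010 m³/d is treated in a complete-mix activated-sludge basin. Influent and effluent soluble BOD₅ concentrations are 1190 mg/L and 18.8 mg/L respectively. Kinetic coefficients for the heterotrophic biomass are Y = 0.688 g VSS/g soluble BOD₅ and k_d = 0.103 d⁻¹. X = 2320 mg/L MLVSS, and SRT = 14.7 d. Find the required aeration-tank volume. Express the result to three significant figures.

Steady-state biomass mass balance: V·X·(1 + k_d·θ_c) = Y·Q·(S₀ − S)·θ_c, so V = 0.688 × 3010 × (1190 − 18.8) × 14.7 / [2320 × (1 + 0.103 × 14.7)] = 3.57×10^7 / 5833 = 6113 m³.

V ≈ 6110 m³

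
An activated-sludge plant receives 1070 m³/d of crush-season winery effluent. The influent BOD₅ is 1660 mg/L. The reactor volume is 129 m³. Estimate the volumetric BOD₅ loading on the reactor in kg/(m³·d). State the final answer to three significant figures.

L_v ≈ 13.8 kg BOD₅/(m³·d)

Volumetric loading L_v = Q·S₀ / V = 1070 × 1660 g/m³ / 129.0 m³ = 13769 g/(m³·d) = 13.77 kg BOD₅/(m³·d).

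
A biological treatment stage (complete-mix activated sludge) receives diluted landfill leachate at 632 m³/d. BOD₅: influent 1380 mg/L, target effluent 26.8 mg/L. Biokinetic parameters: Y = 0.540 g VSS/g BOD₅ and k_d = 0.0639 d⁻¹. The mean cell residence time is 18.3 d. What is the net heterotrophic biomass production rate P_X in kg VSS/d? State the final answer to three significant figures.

P_X ≈ 213 kg VSS/d

Observed yield with endogenous decay: Y_obs = Y / (1 + k_d·θ_c) = 0.540 / (1 + 0.0639 × 18.3) = 0.540 / 2.169 = 0.2489 g VSS/g BOD₅.
Mass of BOD₅ removed per day: Q(S₀ − S) = 632 × 1353 g/m³ = 855.2 kg/d.
So the net sludge growth is P_X = 0.2489 × 855.2 = 212.9 kg VSS/d.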